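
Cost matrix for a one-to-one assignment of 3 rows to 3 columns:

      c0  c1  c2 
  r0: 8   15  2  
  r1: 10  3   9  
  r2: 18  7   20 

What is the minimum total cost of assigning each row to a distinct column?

Minimum assignment cost: 19

optimal assignment: row0→col2 (cost 2), row1→col0 (cost 10), row2→col1 (cost 7)
total = 2 + 10 + 7 = 19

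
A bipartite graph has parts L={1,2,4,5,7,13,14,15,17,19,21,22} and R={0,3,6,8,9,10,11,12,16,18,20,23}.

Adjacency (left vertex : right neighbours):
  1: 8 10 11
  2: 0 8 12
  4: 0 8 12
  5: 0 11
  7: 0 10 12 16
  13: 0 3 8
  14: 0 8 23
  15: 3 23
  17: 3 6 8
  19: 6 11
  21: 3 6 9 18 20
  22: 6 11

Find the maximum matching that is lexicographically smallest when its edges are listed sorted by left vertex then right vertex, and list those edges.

Lex-smallest maximum matching: {(1,10), (2,0), (4,12), (5,11), (7,16), (13,3), (14,8), (15,23), (17,6), (21,9)}

|M| = 10 (so the lex-smallest maximum matching has 10 edges)
process left vertices in ascending order; for each, take the smallest-labelled available neighbour that still permits 10 edges overall, or leave it unmatched if none does
lex-smallest matching: {1-10, 2-0, 4-12, 5-11, 7-16, 13-3, 14-8, 15-23, 17-6, 21-9}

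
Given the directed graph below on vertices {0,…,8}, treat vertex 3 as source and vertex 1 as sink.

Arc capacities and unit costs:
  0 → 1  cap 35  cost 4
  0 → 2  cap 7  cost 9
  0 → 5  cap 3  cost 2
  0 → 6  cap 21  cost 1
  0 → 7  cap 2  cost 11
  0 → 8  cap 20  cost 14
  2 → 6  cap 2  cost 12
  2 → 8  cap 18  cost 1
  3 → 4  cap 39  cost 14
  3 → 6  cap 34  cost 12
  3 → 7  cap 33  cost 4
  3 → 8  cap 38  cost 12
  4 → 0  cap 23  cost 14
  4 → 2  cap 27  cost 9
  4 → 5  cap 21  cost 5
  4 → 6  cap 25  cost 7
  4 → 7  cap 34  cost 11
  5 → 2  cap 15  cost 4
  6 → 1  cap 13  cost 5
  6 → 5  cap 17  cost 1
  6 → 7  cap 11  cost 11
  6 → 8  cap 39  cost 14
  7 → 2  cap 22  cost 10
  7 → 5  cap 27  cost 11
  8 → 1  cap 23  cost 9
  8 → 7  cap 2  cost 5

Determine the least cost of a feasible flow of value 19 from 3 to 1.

Minimum cost for 19 units: 347

shortest-cost path #1: 3→6→1 push 13 @ unit cost 17 (adds 221)
shortest-cost path #2: 3→8→1 push 6 @ unit cost 21 (adds 126)
total cost = 347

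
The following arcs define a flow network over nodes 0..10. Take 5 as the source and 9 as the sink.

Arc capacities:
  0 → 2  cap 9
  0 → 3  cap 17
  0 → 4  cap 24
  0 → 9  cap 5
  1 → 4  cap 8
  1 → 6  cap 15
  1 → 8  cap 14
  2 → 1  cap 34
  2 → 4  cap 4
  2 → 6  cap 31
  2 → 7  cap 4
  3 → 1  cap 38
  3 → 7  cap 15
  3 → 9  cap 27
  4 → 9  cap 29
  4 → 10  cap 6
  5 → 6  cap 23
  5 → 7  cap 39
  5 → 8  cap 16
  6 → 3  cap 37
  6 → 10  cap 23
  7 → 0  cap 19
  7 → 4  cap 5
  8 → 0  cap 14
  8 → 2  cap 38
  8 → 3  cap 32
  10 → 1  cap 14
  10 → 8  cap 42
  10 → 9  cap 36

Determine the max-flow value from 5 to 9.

augment #1: 5→6→3→9 bottleneck 23, total now 23
augment #2: 5→7→0→9 bottleneck 5, total now 28
augment #3: 5→7→4→9 bottleneck 5, total now 33
augment #4: 5→8→3→9 bottleneck 4, total now 37
augment #5: 5→7→0→4→9 bottleneck 14, total now 51
augment #6: 5→8→0→4→9 bottleneck 10, total now 61
augment #7: 5→8→2→4→10→9 bottleneck 2, total now 63

Maximum flow value: 63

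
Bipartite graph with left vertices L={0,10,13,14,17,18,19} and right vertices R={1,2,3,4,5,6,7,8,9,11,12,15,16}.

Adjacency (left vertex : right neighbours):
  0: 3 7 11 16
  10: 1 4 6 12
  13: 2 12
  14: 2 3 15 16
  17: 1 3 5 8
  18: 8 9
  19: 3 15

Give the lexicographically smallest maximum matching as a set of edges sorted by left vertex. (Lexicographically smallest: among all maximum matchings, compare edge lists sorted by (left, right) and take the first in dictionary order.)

Lex-smallest maximum matching: {(0,3), (10,1), (13,2), (14,16), (17,5), (18,8), (19,15)}

|M| = 7 (so the lex-smallest maximum matching has 7 edges)
process left vertices in ascending order; for each, take the smallest-labelled available neighbour that still permits 7 edges overall, or leave it unmatched if none does
lex-smallest matching: {0-3, 10-1, 13-2, 14-16, 17-5, 18-8, 19-15}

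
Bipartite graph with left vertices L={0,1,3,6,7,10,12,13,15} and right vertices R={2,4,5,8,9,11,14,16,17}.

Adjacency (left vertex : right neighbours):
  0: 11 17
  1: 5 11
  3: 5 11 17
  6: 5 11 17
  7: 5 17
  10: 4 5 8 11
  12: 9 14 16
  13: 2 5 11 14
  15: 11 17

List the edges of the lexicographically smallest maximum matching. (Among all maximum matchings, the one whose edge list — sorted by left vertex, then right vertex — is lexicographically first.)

Lex-smallest maximum matching: {(0,11), (1,5), (3,17), (10,4), (12,9), (13,2)}

|M| = 6 (so the lex-smallest maximum matching has 6 edges)
process left vertices in ascending order; for each, take the smallest-labelled available neighbour that still permits 6 edges overall, or leave it unmatched if none does
lex-smallest matching: {0-11, 1-5, 3-17, 10-4, 12-9, 13-2}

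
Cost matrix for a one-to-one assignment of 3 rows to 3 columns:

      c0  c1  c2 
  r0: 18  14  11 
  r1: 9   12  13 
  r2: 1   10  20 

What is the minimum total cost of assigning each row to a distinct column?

optimal assignment: row0→col2 (cost 11), row1→col1 (cost 12), row2→col0 (cost 1)
total = 11 + 12 + 1 = 24

Minimum assignment cost: 24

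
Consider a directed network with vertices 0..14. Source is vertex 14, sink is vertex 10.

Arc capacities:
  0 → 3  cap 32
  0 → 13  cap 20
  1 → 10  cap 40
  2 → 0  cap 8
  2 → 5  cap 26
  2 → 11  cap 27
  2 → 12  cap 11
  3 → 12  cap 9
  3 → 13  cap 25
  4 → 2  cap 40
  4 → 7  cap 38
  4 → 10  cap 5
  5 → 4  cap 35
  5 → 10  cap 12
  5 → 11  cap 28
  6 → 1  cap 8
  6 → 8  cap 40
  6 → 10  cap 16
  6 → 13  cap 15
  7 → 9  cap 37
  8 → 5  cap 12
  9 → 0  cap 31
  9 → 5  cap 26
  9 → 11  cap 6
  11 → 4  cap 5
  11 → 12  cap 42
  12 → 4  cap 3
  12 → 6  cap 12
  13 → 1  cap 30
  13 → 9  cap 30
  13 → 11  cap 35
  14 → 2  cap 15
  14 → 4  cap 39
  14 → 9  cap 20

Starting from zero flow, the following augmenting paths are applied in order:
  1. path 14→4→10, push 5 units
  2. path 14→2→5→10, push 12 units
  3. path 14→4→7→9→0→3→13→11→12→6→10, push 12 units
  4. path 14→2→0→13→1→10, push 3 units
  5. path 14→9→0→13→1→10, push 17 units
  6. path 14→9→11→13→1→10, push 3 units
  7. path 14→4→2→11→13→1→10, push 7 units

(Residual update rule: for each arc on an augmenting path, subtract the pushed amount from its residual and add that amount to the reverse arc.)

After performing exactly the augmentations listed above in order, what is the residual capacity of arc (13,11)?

after path 1 (14→4→10, push 5): res(13,11)=35
after path 2 (14→2→5→10, push 12): res(13,11)=35
after path 3 (14→4→7→9→0→3→13→11→12→6→10, push 12): res(13,11)=23
after path 4 (14→2→0→13→1→10, push 3): res(13,11)=23
after path 5 (14→9→0→13→1→10, push 17): res(13,11)=23
after path 6 (14→9→11→13→1→10, push 3): res(13,11)=26
after path 7 (14→4→2→11→13→1→10, push 7): res(13,11)=33

Residual capacity of (13,11): 33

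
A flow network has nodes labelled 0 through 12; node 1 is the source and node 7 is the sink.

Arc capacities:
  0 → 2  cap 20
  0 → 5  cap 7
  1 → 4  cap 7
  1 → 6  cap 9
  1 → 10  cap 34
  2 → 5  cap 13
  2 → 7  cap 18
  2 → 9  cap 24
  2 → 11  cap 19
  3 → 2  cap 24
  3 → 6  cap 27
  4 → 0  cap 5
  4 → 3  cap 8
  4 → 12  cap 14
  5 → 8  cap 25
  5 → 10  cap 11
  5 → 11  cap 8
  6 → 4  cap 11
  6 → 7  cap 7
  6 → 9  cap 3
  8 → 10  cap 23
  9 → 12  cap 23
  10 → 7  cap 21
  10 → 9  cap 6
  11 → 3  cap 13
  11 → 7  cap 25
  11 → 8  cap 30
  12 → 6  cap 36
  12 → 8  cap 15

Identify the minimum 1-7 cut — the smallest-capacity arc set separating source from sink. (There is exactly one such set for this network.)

Min-cut arcs: {(4,0), (4,3), (6,7), (10,7)} (total capacity 41)

augment #1: 1→6→7 push 7
augment #2: 1→10→7 push 21
augment #3: 1→4→0→2→7 push 5
augment #4: 1→4→3→2→7 push 2
augment #5: 1→6→4→3→2→7 push 2
augment #6: 1→10→9→12→6→4→3→2→7 push 4
max flow = 41; residual-reachable set from 1 gives S-side
cut edges (S→T): {(4,0), (4,3), (6,7), (10,7)} total cap 41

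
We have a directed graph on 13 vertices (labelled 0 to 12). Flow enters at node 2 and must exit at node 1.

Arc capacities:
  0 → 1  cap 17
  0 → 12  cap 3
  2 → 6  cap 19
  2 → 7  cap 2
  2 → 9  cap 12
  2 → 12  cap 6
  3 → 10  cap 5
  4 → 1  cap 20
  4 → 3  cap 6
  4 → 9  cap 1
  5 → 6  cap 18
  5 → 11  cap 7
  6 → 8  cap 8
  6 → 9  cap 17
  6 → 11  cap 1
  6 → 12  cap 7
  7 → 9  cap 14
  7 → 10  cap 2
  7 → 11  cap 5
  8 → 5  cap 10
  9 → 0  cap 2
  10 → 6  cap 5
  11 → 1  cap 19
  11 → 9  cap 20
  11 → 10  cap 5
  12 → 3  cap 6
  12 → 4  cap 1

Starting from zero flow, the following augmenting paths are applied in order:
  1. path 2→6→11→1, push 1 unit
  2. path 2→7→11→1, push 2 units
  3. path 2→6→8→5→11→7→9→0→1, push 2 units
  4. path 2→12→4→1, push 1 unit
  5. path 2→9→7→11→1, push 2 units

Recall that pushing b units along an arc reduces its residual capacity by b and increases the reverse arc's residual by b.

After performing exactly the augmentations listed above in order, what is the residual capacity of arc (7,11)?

after path 1 (2→6→11→1, push 1): res(7,11)=5
after path 2 (2→7→11→1, push 2): res(7,11)=3
after path 3 (2→6→8→5→11→7→9→0→1, push 2): res(7,11)=5
after path 4 (2→12→4→1, push 1): res(7,11)=5
after path 5 (2→9→7→11→1, push 2): res(7,11)=3

Residual capacity of (7,11): 3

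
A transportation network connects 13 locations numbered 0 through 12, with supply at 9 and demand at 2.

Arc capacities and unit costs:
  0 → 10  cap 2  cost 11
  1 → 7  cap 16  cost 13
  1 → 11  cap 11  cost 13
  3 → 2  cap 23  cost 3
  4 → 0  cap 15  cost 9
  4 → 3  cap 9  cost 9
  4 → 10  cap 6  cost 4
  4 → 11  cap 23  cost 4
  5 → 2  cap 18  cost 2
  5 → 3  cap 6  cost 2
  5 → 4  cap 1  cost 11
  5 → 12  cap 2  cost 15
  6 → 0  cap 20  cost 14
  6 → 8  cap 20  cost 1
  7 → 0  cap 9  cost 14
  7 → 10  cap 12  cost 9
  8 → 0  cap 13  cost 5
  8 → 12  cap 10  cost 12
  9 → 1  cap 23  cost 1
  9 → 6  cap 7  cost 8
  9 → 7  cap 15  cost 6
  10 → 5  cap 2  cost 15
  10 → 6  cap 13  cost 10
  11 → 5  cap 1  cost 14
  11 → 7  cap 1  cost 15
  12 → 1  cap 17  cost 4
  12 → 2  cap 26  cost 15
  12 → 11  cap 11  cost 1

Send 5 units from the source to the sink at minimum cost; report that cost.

Minimum cost for 5 units: 166

shortest-cost path #1: 9→1→11→5→2 push 1 @ unit cost 30 (adds 30)
shortest-cost path #2: 9→7→10→5→2 push 2 @ unit cost 32 (adds 64)
shortest-cost path #3: 9→6→8→12→2 push 2 @ unit cost 36 (adds 72)
total cost = 166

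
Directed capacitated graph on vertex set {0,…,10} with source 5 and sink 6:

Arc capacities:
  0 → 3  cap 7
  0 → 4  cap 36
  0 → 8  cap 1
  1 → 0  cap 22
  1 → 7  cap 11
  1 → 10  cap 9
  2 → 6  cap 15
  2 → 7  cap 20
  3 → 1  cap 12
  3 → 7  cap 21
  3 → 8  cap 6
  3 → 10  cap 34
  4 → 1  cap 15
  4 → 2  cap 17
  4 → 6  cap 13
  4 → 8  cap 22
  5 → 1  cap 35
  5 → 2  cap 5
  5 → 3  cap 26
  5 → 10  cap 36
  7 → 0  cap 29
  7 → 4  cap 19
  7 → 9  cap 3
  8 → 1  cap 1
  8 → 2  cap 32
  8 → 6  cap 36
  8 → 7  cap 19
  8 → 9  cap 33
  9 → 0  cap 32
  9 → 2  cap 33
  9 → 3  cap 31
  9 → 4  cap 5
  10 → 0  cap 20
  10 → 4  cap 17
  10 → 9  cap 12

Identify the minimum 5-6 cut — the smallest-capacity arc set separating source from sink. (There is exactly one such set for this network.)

Min-cut arcs: {(0,8), (2,6), (3,8), (4,6), (4,8)} (total capacity 57)

augment #1: 5→2→6 push 5
augment #2: 5→3→8→6 push 6
augment #3: 5→10→4→6 push 13
augment #4: 5→1→0→8→6 push 1
augment #5: 5→10→4→2→6 push 4
augment #6: 5→10→9→2→6 push 6
augment #7: 5→1→0→4→8→6 push 21
augment #8: 5→1→7→4→8→6 push 1
max flow = 57; residual-reachable set from 5 gives S-side
cut edges (S→T): {(0,8), (2,6), (3,8), (4,6), (4,8)} total cap 57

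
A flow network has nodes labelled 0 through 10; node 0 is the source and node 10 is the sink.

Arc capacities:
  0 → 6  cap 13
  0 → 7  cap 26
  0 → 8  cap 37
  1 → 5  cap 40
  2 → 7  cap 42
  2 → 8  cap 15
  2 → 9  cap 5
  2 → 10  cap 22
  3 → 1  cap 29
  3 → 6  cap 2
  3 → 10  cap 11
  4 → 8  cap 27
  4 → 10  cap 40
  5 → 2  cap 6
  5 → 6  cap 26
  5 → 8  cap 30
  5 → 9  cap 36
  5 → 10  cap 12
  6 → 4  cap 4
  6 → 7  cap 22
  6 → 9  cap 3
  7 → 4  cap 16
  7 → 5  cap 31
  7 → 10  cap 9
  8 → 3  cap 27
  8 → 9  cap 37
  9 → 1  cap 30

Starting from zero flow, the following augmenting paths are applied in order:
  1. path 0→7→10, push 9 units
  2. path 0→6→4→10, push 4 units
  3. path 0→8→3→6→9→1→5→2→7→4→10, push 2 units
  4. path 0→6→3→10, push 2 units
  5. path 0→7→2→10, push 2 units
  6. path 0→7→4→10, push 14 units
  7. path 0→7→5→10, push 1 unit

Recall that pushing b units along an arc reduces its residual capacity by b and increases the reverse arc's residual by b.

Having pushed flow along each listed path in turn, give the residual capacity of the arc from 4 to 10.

after path 1 (0→7→10, push 9): res(4,10)=40
after path 2 (0→6→4→10, push 4): res(4,10)=36
after path 3 (0→8→3→6→9→1→5→2→7→4→10, push 2): res(4,10)=34
after path 4 (0→6→3→10, push 2): res(4,10)=34
after path 5 (0→7→2→10, push 2): res(4,10)=34
after path 6 (0→7→4→10, push 14): res(4,10)=20
after path 7 (0→7→5→10, push 1): res(4,10)=20

Residual capacity of (4,10): 20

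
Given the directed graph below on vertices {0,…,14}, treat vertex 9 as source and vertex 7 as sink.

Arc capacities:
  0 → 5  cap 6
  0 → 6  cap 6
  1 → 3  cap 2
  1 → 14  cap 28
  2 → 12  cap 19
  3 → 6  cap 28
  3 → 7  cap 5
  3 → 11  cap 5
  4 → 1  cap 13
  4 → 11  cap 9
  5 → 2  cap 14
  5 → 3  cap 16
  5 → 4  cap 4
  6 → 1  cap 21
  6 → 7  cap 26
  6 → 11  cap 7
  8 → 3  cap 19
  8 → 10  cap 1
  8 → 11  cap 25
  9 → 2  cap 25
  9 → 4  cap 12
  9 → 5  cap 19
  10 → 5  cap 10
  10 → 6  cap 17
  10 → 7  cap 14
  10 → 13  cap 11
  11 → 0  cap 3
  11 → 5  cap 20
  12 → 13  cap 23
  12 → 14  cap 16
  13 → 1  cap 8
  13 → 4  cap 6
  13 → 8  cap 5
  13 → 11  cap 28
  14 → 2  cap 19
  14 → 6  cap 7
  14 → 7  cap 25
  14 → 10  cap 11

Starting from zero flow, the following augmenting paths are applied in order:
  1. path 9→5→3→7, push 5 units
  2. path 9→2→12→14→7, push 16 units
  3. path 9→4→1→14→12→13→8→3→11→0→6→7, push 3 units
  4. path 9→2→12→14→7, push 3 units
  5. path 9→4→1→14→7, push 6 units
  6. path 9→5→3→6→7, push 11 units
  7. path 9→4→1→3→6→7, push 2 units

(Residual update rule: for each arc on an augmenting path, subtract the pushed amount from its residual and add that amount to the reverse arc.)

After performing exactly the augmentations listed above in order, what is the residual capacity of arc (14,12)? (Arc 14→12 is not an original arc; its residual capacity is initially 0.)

after path 1 (9→5→3→7, push 5): res(14,12)=0
after path 2 (9→2→12→14→7, push 16): res(14,12)=16
after path 3 (9→4→1→14→12→13→8→3→11→0→6→7, push 3): res(14,12)=13
after path 4 (9→2→12→14→7, push 3): res(14,12)=16
after path 5 (9→4→1→14→7, push 6): res(14,12)=16
after path 6 (9→5→3→6→7, push 11): res(14,12)=16
after path 7 (9→4→1→3→6→7, push 2): res(14,12)=16

Residual capacity of (14,12): 16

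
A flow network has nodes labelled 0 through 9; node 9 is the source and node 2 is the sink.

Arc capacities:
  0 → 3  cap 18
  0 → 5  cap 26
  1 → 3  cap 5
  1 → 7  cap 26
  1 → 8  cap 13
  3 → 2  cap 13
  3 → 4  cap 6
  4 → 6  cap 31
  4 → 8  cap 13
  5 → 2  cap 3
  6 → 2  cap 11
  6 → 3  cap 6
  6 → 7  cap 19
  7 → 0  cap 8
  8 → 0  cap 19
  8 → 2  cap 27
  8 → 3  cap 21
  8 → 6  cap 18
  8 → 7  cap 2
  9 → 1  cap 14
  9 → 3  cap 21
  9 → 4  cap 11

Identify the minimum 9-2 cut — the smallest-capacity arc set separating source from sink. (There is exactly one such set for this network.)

augment #1: 9→3→2 push 13
augment #2: 9→1→8→2 push 13
augment #3: 9→4→6→2 push 11
augment #4: 9→3→4→8→2 push 6
augment #5: 9→1→7→0→5→2 push 1
max flow = 44; residual-reachable set from 9 gives S-side
cut edges (S→T): {(3,2), (3,4), (9,1), (9,4)} total cap 44

Min-cut arcs: {(3,2), (3,4), (9,1), (9,4)} (total capacity 44)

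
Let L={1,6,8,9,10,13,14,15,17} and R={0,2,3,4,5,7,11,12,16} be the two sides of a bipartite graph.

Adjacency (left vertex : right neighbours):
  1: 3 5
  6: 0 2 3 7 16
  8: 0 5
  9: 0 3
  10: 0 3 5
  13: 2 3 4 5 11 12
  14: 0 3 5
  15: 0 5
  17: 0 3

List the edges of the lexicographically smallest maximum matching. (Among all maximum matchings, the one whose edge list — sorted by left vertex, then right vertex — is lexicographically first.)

Lex-smallest maximum matching: {(1,3), (6,2), (8,0), (10,5), (13,4)}

|M| = 5 (so the lex-smallest maximum matching has 5 edges)
process left vertices in ascending order; for each, take the smallest-labelled available neighbour that still permits 5 edges overall, or leave it unmatched if none does
lex-smallest matching: {1-3, 6-2, 8-0, 10-5, 13-4}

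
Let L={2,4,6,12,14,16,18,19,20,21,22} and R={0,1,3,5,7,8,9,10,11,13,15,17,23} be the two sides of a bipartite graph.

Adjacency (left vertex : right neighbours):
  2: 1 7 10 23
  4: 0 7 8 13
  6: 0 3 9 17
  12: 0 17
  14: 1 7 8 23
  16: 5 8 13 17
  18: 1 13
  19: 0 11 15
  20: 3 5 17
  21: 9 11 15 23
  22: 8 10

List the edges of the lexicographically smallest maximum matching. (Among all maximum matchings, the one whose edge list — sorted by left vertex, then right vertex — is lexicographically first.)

Lex-smallest maximum matching: {(2,1), (4,0), (6,3), (12,17), (14,7), (16,8), (18,13), (19,11), (20,5), (21,9), (22,10)}

|M| = 11 (so the lex-smallest maximum matching has 11 edges)
process left vertices in ascending order; for each, take the smallest-labelled available neighbour that still permits 11 edges overall, or leave it unmatched if none does
lex-smallest matching: {2-1, 4-0, 6-3, 12-17, 14-7, 16-8, 18-13, 19-11, 20-5, 21-9, 22-10}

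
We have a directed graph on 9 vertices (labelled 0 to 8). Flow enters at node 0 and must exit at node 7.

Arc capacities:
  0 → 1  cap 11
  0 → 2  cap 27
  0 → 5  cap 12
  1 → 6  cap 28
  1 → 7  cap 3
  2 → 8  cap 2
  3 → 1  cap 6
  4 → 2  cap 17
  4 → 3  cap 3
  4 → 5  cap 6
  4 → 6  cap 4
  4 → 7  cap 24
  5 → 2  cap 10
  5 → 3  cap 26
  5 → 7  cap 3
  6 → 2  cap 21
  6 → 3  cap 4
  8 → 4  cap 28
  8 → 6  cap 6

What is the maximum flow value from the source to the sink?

Maximum flow value: 8

augment #1: 0→1→7 bottleneck 3, total now 3
augment #2: 0→5→7 bottleneck 3, total now 6
augment #3: 0→2→8→4→7 bottleneck 2, total now 8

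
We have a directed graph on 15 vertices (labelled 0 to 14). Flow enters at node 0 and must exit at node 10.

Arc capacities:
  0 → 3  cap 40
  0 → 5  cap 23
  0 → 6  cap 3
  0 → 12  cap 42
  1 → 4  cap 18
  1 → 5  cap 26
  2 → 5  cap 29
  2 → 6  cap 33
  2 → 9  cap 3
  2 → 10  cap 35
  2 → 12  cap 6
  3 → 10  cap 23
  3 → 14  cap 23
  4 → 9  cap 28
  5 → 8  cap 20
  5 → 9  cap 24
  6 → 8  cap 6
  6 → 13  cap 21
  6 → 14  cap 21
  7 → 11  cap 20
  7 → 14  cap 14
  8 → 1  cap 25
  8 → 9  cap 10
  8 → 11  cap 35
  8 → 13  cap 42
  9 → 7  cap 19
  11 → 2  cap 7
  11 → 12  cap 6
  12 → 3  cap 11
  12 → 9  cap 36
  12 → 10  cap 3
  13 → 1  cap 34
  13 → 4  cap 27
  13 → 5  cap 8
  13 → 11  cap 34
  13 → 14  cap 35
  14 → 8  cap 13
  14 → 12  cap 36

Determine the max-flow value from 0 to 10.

augment #1: 0→3→10 bottleneck 23, total now 23
augment #2: 0→12→10 bottleneck 3, total now 26
augment #3: 0→5→8→11→2→10 bottleneck 7, total now 33

Maximum flow value: 33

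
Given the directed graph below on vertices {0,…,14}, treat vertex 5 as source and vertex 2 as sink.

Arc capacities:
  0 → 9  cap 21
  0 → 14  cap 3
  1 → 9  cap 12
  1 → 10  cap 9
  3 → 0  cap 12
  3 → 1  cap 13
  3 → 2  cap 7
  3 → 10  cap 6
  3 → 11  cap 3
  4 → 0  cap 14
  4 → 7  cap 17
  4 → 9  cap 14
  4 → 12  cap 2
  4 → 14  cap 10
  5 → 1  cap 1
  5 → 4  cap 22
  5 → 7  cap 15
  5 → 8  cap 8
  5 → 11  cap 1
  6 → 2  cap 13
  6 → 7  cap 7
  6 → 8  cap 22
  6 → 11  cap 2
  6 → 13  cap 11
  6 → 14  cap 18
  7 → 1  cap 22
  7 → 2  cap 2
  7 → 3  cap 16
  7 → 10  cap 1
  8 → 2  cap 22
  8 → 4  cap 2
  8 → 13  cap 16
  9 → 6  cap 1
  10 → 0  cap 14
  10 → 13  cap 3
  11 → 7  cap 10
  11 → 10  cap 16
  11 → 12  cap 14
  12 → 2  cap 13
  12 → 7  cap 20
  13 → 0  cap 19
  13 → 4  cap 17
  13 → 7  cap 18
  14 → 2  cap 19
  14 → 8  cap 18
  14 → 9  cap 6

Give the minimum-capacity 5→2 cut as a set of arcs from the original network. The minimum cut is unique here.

augment #1: 5→7→2 push 2
augment #2: 5→8→2 push 8
augment #3: 5→4→12→2 push 2
augment #4: 5→4→14→2 push 10
augment #5: 5→7→3→2 push 7
augment #6: 5→11→12→2 push 1
augment #7: 5→1→9→6→2 push 1
augment #8: 5→4→0→14→2 push 3
augment #9: 5→7→3→11→12→2 push 3
max flow = 37; residual-reachable set from 5 gives S-side
cut edges (S→T): {(0,14), (3,2), (3,11), (4,12), (4,14), (5,8), (5,11), (7,2), (9,6)} total cap 37

Min-cut arcs: {(0,14), (3,2), (3,11), (4,12), (4,14), (5,8), (5,11), (7,2), (9,6)} (total capacity 37)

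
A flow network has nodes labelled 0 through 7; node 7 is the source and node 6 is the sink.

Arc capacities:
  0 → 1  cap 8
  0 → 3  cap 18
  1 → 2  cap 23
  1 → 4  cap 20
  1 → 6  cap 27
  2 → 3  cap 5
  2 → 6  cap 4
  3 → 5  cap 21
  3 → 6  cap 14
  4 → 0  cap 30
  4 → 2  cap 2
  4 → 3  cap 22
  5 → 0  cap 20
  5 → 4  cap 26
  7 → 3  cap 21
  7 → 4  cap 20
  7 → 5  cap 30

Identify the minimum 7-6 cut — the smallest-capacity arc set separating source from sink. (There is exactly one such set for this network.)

augment #1: 7→3→6 push 14
augment #2: 7→4→2→6 push 2
augment #3: 7→4→0→1→6 push 8
max flow = 24; residual-reachable set from 7 gives S-side
cut edges (S→T): {(0,1), (3,6), (4,2)} total cap 24

Min-cut arcs: {(0,1), (3,6), (4,2)} (total capacity 24)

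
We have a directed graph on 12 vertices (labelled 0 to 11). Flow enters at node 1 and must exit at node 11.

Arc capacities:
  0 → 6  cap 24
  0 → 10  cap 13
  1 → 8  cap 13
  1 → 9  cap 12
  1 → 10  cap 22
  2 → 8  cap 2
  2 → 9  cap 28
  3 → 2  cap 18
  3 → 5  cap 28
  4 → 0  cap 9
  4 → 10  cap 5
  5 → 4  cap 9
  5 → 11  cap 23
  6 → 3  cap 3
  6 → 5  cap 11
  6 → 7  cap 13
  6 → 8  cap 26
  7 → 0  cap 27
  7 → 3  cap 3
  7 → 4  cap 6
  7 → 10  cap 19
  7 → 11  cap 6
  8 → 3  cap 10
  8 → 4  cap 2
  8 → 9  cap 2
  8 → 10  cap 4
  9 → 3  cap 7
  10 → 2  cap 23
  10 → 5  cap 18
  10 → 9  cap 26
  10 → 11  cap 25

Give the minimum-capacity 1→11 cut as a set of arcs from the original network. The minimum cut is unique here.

Min-cut arcs: {(1,8), (1,10), (9,3)} (total capacity 42)

augment #1: 1→10→11 push 22
augment #2: 1→8→10→11 push 3
augment #3: 1→8→3→5→11 push 10
augment #4: 1→9→3→5→11 push 7
max flow = 42; residual-reachable set from 1 gives S-side
cut edges (S→T): {(1,8), (1,10), (9,3)} total cap 42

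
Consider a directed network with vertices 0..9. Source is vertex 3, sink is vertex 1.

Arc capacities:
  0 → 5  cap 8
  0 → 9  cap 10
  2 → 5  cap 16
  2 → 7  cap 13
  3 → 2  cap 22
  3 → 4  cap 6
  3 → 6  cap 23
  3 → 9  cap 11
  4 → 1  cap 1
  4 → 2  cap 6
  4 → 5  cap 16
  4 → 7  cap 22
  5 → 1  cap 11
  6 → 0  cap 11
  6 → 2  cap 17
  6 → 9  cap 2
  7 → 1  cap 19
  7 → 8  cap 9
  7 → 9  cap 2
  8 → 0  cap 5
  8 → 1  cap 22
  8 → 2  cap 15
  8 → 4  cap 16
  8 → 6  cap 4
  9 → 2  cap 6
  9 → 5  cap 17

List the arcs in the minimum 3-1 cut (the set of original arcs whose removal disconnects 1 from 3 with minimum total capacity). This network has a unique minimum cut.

augment #1: 3→4→1 push 1
augment #2: 3→2→5→1 push 11
augment #3: 3→2→7→1 push 11
augment #4: 3→4→7→1 push 5
augment #5: 3→6→2→7→1 push 2
max flow = 30; residual-reachable set from 3 gives S-side
cut edges (S→T): {(2,7), (3,4), (5,1)} total cap 30

Min-cut arcs: {(2,7), (3,4), (5,1)} (total capacity 30)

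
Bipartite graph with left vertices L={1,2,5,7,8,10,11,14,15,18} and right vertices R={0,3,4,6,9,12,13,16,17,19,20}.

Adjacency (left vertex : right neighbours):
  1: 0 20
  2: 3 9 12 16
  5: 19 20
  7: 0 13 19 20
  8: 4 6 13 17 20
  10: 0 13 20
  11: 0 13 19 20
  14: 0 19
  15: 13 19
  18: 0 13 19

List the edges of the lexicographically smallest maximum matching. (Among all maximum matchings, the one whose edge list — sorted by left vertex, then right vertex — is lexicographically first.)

|M| = 6 (so the lex-smallest maximum matching has 6 edges)
process left vertices in ascending order; for each, take the smallest-labelled available neighbour that still permits 6 edges overall, or leave it unmatched if none does
lex-smallest matching: {1-0, 2-3, 5-19, 7-13, 8-4, 10-20}

Lex-smallest maximum matching: {(1,0), (2,3), (5,19), (7,13), (8,4), (10,20)}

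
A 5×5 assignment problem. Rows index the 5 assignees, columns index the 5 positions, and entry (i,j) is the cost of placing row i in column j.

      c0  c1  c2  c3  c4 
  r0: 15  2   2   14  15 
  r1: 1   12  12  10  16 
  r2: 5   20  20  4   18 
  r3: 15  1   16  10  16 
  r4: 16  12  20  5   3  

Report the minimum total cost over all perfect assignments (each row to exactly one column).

optimal assignment: row0→col2 (cost 2), row1→col0 (cost 1), row2→col3 (cost 4), row3→col1 (cost 1), row4→col4 (cost 3)
total = 2 + 1 + 4 + 1 + 3 = 11

Minimum assignment cost: 11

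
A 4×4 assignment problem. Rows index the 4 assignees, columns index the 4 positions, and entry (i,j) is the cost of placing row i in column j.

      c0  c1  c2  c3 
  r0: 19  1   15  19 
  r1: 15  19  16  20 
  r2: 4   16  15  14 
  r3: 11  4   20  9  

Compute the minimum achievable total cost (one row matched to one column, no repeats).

Minimum assignment cost: 30

optimal assignment: row0→col1 (cost 1), row1→col2 (cost 16), row2→col0 (cost 4), row3→col3 (cost 9)
total = 1 + 16 + 4 + 9 = 30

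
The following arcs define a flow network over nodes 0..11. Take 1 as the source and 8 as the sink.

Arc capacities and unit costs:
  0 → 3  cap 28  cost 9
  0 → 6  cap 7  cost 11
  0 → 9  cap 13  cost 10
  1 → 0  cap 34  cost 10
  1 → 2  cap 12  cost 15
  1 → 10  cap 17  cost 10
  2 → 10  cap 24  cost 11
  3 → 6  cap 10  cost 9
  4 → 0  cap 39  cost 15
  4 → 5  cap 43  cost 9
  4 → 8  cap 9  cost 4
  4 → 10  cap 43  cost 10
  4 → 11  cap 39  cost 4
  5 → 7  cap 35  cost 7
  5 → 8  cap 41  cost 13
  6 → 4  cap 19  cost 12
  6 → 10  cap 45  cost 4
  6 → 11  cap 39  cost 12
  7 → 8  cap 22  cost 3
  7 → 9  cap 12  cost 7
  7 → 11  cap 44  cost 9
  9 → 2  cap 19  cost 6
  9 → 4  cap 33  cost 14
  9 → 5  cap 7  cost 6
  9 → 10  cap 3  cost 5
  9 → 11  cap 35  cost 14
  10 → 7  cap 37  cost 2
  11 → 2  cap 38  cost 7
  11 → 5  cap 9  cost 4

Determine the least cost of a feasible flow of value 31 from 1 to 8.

shortest-cost path #1: 1→10→7→8 push 17 @ unit cost 15 (adds 255)
shortest-cost path #2: 1→0→6→10→7→8 push 5 @ unit cost 30 (adds 150)
shortest-cost path #3: 1→0→6→4→8 push 2 @ unit cost 37 (adds 74)
shortest-cost path #4: 1→0→9→10→6→4→8 push 3 @ unit cost 37 (adds 111)
shortest-cost path #5: 1→2→10→6→4→8 push 2 @ unit cost 38 (adds 76)
shortest-cost path #6: 1→0→9→4→8 push 2 @ unit cost 38 (adds 76)
total cost = 742

Minimum cost for 31 units: 742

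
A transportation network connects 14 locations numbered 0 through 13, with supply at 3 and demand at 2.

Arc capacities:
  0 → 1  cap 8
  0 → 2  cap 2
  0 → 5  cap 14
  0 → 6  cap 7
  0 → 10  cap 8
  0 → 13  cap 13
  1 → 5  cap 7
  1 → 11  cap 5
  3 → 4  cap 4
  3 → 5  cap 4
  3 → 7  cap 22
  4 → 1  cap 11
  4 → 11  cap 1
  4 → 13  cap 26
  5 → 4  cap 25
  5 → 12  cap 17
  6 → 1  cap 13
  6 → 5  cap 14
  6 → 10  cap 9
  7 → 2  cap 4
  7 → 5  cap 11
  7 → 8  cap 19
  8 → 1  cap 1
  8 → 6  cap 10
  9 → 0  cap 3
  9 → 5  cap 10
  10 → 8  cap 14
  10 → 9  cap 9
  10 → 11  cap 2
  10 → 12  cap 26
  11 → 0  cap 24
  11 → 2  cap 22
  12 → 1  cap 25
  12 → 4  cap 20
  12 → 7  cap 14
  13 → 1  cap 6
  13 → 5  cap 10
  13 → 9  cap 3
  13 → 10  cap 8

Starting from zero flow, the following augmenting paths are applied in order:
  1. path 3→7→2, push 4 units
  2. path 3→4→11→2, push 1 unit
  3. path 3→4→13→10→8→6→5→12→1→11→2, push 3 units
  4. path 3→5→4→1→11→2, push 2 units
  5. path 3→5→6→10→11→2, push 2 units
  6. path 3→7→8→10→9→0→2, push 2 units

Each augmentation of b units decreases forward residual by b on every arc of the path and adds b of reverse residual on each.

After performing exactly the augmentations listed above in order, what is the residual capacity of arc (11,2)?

after path 1 (3→7→2, push 4): res(11,2)=22
after path 2 (3→4→11→2, push 1): res(11,2)=21
after path 3 (3→4→13→10→8→6→5→12→1→11→2, push 3): res(11,2)=18
after path 4 (3→5→4→1→11→2, push 2): res(11,2)=16
after path 5 (3→5→6→10→11→2, push 2): res(11,2)=14
after path 6 (3→7→8→10→9→0→2, push 2): res(11,2)=14

Residual capacity of (11,2): 14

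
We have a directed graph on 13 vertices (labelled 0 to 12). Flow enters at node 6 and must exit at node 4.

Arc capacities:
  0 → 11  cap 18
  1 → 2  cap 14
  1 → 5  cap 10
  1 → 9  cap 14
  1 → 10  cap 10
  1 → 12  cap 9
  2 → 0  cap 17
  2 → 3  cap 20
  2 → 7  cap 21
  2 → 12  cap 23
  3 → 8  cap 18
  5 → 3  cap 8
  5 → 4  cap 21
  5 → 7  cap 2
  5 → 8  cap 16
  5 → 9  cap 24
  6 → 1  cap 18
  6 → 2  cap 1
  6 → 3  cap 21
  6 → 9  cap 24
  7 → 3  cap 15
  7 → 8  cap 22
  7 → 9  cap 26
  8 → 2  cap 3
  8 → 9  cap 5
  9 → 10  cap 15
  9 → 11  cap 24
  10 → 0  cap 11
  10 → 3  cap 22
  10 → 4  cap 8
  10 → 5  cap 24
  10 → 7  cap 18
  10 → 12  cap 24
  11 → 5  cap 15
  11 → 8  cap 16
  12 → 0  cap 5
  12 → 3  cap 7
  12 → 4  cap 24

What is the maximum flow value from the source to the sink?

Maximum flow value: 51

augment #1: 6→1→5→4 bottleneck 10, total now 10
augment #2: 6→1→10→4 bottleneck 8, total now 18
augment #3: 6→2→12→4 bottleneck 1, total now 19
augment #4: 6→9→10→5→4 bottleneck 11, total now 30
augment #5: 6→9→10→12→4 bottleneck 4, total now 34
augment #6: 6→3→8→2→12→4 bottleneck 3, total now 37
augment #7: 6→9→11→5→1→12→4 bottleneck 9, total now 46
augment #8: 6→3→8→9→11→5→10→12→4 bottleneck 5, total now 51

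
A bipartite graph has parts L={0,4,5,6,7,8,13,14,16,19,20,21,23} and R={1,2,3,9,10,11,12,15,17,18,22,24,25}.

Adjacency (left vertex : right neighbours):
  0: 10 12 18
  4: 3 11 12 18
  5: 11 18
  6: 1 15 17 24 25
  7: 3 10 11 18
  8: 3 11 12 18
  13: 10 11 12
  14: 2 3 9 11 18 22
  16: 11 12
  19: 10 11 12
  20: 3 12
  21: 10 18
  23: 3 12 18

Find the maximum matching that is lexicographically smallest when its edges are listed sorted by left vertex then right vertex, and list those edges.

|M| = 7 (so the lex-smallest maximum matching has 7 edges)
process left vertices in ascending order; for each, take the smallest-labelled available neighbour that still permits 7 edges overall, or leave it unmatched if none does
lex-smallest matching: {0-10, 4-3, 5-11, 6-1, 7-18, 8-12, 14-2}

Lex-smallest maximum matching: {(0,10), (4,3), (5,11), (6,1), (7,18), (8,12), (14,2)}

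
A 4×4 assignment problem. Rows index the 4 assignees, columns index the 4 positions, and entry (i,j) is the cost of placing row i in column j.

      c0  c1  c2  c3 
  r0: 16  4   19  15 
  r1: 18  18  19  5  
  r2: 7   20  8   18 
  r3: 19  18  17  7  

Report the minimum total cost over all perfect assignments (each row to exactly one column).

optimal assignment: row0→col1 (cost 4), row1→col3 (cost 5), row2→col0 (cost 7), row3→col2 (cost 17)
total = 4 + 5 + 7 + 17 = 33

Minimum assignment cost: 33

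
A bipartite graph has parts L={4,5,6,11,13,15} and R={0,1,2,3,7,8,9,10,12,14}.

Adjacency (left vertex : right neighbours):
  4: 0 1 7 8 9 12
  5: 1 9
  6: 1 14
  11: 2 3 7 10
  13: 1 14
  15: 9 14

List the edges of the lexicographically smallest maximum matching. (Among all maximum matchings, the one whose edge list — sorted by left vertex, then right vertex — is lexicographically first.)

|M| = 5 (so the lex-smallest maximum matching has 5 edges)
process left vertices in ascending order; for each, take the smallest-labelled available neighbour that still permits 5 edges overall, or leave it unmatched if none does
lex-smallest matching: {4-0, 5-1, 6-14, 11-2, 15-9}

Lex-smallest maximum matching: {(4,0), (5,1), (6,14), (11,2), (15,9)}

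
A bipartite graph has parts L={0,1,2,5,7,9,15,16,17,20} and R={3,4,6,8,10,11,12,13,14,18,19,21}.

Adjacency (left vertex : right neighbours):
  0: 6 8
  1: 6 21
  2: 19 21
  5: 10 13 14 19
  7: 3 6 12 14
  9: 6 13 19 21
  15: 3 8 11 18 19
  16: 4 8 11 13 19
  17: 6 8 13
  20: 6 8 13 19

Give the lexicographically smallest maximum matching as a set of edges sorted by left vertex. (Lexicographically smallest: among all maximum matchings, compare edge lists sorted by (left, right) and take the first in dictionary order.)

|M| = 9 (so the lex-smallest maximum matching has 9 edges)
process left vertices in ascending order; for each, take the smallest-labelled available neighbour that still permits 9 edges overall, or leave it unmatched if none does
lex-smallest matching: {0-6, 1-21, 2-19, 5-10, 7-3, 9-13, 15-11, 16-4, 17-8}

Lex-smallest maximum matching: {(0,6), (1,21), (2,19), (5,10), (7,3), (9,13), (15,11), (16,4), (17,8)}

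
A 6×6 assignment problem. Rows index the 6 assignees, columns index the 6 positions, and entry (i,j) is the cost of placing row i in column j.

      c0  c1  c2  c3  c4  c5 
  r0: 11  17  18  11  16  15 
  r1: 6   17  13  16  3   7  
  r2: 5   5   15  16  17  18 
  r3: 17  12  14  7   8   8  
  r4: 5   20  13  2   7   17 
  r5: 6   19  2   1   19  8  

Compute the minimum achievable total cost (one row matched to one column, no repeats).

Minimum assignment cost: 31

optimal assignment: row0→col0 (cost 11), row1→col4 (cost 3), row2→col1 (cost 5), row3→col5 (cost 8), row4→col3 (cost 2), row5→col2 (cost 2)
total = 11 + 3 + 5 + 8 + 2 + 2 = 31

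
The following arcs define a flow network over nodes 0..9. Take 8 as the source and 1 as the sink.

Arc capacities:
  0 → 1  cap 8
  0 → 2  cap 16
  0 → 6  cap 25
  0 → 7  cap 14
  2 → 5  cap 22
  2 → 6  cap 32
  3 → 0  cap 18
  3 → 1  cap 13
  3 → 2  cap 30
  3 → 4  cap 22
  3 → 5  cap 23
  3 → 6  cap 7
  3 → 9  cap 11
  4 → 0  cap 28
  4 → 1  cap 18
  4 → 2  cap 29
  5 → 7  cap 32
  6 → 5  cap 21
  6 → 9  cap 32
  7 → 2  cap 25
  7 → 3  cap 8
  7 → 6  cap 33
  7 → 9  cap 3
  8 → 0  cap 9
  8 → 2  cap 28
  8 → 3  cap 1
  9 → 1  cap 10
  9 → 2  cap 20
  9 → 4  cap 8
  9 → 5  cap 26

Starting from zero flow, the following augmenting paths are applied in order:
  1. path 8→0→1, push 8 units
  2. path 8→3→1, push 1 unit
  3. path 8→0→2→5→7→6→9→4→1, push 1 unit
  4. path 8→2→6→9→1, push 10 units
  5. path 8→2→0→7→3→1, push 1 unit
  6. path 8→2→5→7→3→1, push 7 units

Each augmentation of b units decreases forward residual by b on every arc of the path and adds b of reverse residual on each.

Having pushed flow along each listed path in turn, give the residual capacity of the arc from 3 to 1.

Residual capacity of (3,1): 4

after path 1 (8→0→1, push 8): res(3,1)=13
after path 2 (8→3→1, push 1): res(3,1)=12
after path 3 (8→0→2→5→7→6→9→4→1, push 1): res(3,1)=12
after path 4 (8→2→6→9→1, push 10): res(3,1)=12
after path 5 (8→2→0→7→3→1, push 1): res(3,1)=11
after path 6 (8→2→5→7→3→1, push 7): res(3,1)=4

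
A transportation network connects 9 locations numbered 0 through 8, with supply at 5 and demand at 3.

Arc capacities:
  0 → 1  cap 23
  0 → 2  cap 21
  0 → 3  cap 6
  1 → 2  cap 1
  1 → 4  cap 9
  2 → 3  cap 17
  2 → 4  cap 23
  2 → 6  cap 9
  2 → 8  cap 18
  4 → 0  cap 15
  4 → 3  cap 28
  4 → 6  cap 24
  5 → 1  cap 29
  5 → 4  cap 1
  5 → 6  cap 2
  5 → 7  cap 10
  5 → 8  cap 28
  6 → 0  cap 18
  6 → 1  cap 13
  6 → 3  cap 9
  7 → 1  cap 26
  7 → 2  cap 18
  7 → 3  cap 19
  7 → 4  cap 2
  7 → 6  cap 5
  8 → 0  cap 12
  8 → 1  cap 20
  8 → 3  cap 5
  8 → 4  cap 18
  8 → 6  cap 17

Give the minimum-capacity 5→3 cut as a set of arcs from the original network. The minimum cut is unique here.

augment #1: 5→4→3 push 1
augment #2: 5→6→3 push 2
augment #3: 5→7→3 push 10
augment #4: 5→8→3 push 5
augment #5: 5→1→2→3 push 1
augment #6: 5→1→4→3 push 9
augment #7: 5→8→0→3 push 6
augment #8: 5→8→4→3 push 17
max flow = 51; residual-reachable set from 5 gives S-side
cut edges (S→T): {(1,2), (1,4), (5,4), (5,6), (5,7), (5,8)} total cap 51

Min-cut arcs: {(1,2), (1,4), (5,4), (5,6), (5,7), (5,8)} (total capacity 51)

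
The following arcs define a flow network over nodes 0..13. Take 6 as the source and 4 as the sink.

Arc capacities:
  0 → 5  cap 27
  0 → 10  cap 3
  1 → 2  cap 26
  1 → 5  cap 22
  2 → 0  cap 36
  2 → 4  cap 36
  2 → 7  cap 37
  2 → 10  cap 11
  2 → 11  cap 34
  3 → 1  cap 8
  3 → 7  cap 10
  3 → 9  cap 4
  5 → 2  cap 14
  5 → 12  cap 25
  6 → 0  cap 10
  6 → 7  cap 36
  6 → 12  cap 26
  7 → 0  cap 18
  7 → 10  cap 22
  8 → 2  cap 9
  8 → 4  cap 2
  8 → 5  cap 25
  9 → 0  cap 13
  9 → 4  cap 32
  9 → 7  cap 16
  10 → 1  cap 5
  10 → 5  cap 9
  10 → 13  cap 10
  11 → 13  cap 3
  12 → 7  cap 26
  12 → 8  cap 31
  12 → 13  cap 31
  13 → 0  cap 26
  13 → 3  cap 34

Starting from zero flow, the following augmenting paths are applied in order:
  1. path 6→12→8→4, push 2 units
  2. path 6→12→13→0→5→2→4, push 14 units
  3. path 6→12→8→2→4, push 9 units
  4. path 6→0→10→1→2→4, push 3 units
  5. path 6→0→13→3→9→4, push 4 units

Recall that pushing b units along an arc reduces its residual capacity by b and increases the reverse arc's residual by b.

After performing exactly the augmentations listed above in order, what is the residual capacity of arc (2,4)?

Residual capacity of (2,4): 10

after path 1 (6→12→8→4, push 2): res(2,4)=36
after path 2 (6→12→13→0→5→2→4, push 14): res(2,4)=22
after path 3 (6→12→8→2→4, push 9): res(2,4)=13
after path 4 (6→0→10→1→2→4, push 3): res(2,4)=10
after path 5 (6→0→13→3→9→4, push 4): res(2,4)=10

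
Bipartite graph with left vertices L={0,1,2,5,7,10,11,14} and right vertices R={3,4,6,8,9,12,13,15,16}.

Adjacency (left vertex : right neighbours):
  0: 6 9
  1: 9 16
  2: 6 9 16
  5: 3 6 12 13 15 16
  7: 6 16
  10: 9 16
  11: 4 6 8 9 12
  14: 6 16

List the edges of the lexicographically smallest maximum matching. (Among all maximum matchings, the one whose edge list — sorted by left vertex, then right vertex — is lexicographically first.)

Lex-smallest maximum matching: {(0,6), (1,9), (2,16), (5,3), (11,4)}

|M| = 5 (so the lex-smallest maximum matching has 5 edges)
process left vertices in ascending order; for each, take the smallest-labelled available neighbour that still permits 5 edges overall, or leave it unmatched if none does
lex-smallest matching: {0-6, 1-9, 2-16, 5-3, 11-4}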